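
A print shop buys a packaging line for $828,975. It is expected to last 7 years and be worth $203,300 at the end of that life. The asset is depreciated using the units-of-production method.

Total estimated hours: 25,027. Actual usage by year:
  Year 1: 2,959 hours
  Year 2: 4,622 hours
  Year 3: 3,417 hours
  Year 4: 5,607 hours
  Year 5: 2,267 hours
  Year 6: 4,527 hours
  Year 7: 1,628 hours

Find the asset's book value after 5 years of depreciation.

$357,175

Depreciable base = $828,975 − $203,300 = $625,675.
Rate = $625,675 / 25,027 hours = $25 per hour.
Year 1: 2,959 × $25 = $73,975. Book value $755,000.
Year 2: 4,622 × $25 = $115,550. Book value $639,450.
Year 3: 3,417 × $25 = $85,425. Book value $554,025.
Year 4: 5,607 × $25 = $140,175. Book value $413,850.
Year 5: 2,267 × $25 = $56,675. Book value $357,175.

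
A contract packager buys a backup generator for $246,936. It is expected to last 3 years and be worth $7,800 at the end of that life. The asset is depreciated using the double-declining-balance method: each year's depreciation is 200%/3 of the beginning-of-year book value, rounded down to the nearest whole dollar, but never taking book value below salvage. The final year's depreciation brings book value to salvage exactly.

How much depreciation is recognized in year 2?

$54,874

Depreciable base = $246,936 − $7,800 = $239,136.
Year 1: ⌊$246,936 × 200%/3⌋ = $164,624. Book value $82,312.
Year 2: ⌊$82,312 × 200%/3⌋ = $54,874. Book value $27,438.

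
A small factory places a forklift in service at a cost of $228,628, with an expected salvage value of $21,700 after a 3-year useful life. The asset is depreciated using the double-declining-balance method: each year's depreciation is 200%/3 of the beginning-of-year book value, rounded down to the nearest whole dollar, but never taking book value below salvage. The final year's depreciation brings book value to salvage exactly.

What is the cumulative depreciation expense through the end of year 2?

Depreciable base = $228,628 − $21,700 = $206,928.
Year 1: ⌊$228,628 × 200%/3⌋ = $152,418. Book value $76,210.
Year 2: ⌊$76,210 × 200%/3⌋ = $50,806. Book value $25,404.
Accumulated through year 2 = $228,628 − $25,404 = $203,224.

$203,224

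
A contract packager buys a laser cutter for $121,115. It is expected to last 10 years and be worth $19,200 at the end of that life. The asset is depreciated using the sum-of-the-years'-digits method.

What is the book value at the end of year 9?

Depreciable base = $121,115 − $19,200 = $101,915.
Sum of the years' digits = 10+9+8+7+6+5+4+3+2+1 = 55.
Year 1: $101,915 × 10/55 = $18,530. Book value $102,585.
Year 2: $101,915 × 9/55 = $16,677. Book value $85,908.
Year 3: $101,915 × 8/55 = $14,824. Book value $71,084.
Year 4: $101,915 × 7/55 = $12,971. Book value $58,113.
Year 5: $101,915 × 6/55 = $11,118. Book value $46,995.
Year 6: $101,915 × 5/55 = $9,265. Book value $37,730.
Year 7: $101,915 × 4/55 = $7,412. Book value $30,318.
Year 8: $101,915 × 3/55 = $5,559. Book value $24,759.
Year 9: $101,915 × 2/55 = $3,706. Book value $21,053.

$21,053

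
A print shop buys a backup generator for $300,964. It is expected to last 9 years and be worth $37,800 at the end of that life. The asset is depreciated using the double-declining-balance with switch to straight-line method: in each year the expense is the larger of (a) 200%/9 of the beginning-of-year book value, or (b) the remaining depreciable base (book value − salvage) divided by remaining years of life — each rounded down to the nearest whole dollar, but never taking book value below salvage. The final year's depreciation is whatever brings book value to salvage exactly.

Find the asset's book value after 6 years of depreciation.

$66,628

Depreciable base = $300,964 − $37,800 = $263,164.
Year 1: DB = ⌊$300,964 × 200%/9⌋ = $66,880; SL = ⌊$263,164/9⌋ = $29,240 → take DB $66,880. Book value $234,084.
Year 2: DB = ⌊$234,084 × 200%/9⌋ = $52,018; SL = ⌊$196,284/8⌋ = $24,535 → take DB $52,018. Book value $182,066.
Year 3: DB = ⌊$182,066 × 200%/9⌋ = $40,459; SL = ⌊$144,266/7⌋ = $20,609 → take DB $40,459. Book value $141,607.
Year 4: DB = ⌊$141,607 × 200%/9⌋ = $31,468; SL = ⌊$103,807/6⌋ = $17,301 → take DB $31,468. Book value $110,139.
Year 5: DB = ⌊$110,139 × 200%/9⌋ = $24,475; SL = ⌊$72,339/5⌋ = $14,467 → take DB $24,475. Book value $85,664.
Year 6: DB = ⌊$85,664 × 200%/9⌋ = $19,036; SL = ⌊$47,864/4⌋ = $11,966 → take DB $19,036. Book value $66,628.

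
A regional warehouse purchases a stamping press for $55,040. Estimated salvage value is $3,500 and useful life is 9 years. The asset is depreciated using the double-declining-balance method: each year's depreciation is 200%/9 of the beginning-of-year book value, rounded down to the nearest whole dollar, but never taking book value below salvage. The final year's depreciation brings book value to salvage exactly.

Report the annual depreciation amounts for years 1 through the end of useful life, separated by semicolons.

Depreciable base = $55,040 − $3,500 = $51,540.
Year 1: ⌊$55,040 × 200%/9⌋ = $12,231. Book value $42,809.
Year 2: ⌊$42,809 × 200%/9⌋ = $9,513. Book value $33,296.
Year 3: ⌊$33,296 × 200%/9⌋ = $7,399. Book value $25,897.
Year 4: ⌊$25,897 × 200%/9⌋ = $5,754. Book value $20,143.
Year 5: ⌊$20,143 × 200%/9⌋ = $4,476. Book value $15,667.
Year 6: ⌊$15,667 × 200%/9⌋ = $3,481. Book value $12,186.
Year 7: ⌊$12,186 × 200%/9⌋ = $2,708. Book value $9,478.
Year 8: ⌊$9,478 × 200%/9⌋ = $2,106. Book value $7,372.
Year 9 (final): $7,372 − $3,500 = $3,872. Book value $3,500.

$12,231; $9,513; $7,399; $5,754; $4,476; $3,481; $2,708; $2,106; $3,872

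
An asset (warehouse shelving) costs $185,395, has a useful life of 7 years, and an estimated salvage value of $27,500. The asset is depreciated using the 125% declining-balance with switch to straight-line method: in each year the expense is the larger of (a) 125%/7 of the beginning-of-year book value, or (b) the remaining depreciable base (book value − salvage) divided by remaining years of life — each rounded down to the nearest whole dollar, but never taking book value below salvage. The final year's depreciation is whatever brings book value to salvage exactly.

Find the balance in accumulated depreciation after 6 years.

Depreciable base = $185,395 − $27,500 = $157,895.
Year 1: DB = ⌊$185,395 × 125%/7⌋ = $33,106; SL = ⌊$157,895/7⌋ = $22,556 → take DB $33,106. Book value $152,289.
Year 2: DB = ⌊$152,289 × 125%/7⌋ = $27,194; SL = ⌊$124,789/6⌋ = $20,798 → take DB $27,194. Book value $125,095.
Year 3: DB = ⌊$125,095 × 125%/7⌋ = $22,338; SL = ⌊$97,595/5⌋ = $19,519 → take DB $22,338. Book value $102,757.
Year 4: DB = ⌊$102,757 × 125%/7⌋ = $18,349; SL = ⌊$75,257/4⌋ = $18,814 → take SL $18,814. Book value $83,943.
Year 5: DB = ⌊$83,943 × 125%/7⌋ = $14,989; SL = ⌊$56,443/3⌋ = $18,814 → take SL $18,814. Book value $65,129.
Year 6: DB = ⌊$65,129 × 125%/7⌋ = $11,630; SL = ⌊$37,629/2⌋ = $18,814 → take SL $18,814. Book value $46,315.
Accumulated through year 6 = $185,395 − $46,315 = $139,080.

$139,080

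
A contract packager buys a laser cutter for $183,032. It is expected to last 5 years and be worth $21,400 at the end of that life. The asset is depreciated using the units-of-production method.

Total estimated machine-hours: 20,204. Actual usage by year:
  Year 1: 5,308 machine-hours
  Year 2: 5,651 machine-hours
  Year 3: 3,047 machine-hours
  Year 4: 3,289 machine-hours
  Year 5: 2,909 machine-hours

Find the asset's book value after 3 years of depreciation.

$70,984

Depreciable base = $183,032 − $21,400 = $161,632.
Rate = $161,632 / 20,204 machine-hours = $8 per machine-hour.
Year 1: 5,308 × $8 = $42,464. Book value $140,568.
Year 2: 5,651 × $8 = $45,208. Book value $95,360.
Year 3: 3,047 × $8 = $24,376. Book value $70,984.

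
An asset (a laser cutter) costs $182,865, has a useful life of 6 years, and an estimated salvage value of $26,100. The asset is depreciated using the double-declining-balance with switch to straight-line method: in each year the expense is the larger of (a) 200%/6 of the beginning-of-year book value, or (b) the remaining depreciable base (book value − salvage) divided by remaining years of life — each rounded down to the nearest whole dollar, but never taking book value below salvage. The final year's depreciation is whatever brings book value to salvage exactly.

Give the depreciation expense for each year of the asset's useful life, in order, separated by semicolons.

Depreciable base = $182,865 − $26,100 = $156,765.
Year 1: DB = ⌊$182,865 × 200%/6⌋ = $60,955; SL = ⌊$156,765/6⌋ = $26,127 → take DB $60,955. Book value $121,910.
Year 2: DB = ⌊$121,910 × 200%/6⌋ = $40,636; SL = ⌊$95,810/5⌋ = $19,162 → take DB $40,636. Book value $81,274.
Year 3: DB = ⌊$81,274 × 200%/6⌋ = $27,091; SL = ⌊$55,174/4⌋ = $13,793 → take DB $27,091. Book value $54,183.
Year 4: DB = ⌊$54,183 × 200%/6⌋ = $18,061; SL = ⌊$28,083/3⌋ = $9,361 → take DB $18,061. Book value $36,122.
Year 5: DB = ⌊$36,122 × 200%/6⌋ = $12,040; SL = ⌊$10,022/2⌋ = $5,011 → take DB $12,040, capped at $10,022. Book value $26,100.
Year 6 (final): $26,100 − $26,100 = $0. Book value $26,100.

$60,955; $40,636; $27,091; $18,061; $10,022; $0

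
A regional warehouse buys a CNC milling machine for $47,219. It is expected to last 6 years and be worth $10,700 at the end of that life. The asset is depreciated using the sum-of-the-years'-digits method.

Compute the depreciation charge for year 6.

$1,739

Depreciable base = $47,219 − $10,700 = $36,519.
Sum of the years' digits = 6+5+4+3+2+1 = 21.
Year 1: $36,519 × 6/21 = $10,434. Book value $36,785.
Year 2: $36,519 × 5/21 = $8,695. Book value $28,090.
Year 3: $36,519 × 4/21 = $6,956. Book value $21,134.
Year 4: $36,519 × 3/21 = $5,217. Book value $15,917.
Year 5: $36,519 × 2/21 = $3,478. Book value $12,439.
Year 6: $36,519 × 1/21 = $1,739. Book value $10,700.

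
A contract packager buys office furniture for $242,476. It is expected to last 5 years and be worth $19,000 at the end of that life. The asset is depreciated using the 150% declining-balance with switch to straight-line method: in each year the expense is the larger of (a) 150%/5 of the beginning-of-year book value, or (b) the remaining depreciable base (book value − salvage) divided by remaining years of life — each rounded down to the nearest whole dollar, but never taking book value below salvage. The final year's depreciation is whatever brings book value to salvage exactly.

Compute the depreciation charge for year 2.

$50,920

Depreciable base = $242,476 − $19,000 = $223,476.
Year 1: DB = ⌊$242,476 × 150%/5⌋ = $72,742; SL = ⌊$223,476/5⌋ = $44,695 → take DB $72,742. Book value $169,734.
Year 2: DB = ⌊$169,734 × 150%/5⌋ = $50,920; SL = ⌊$150,734/4⌋ = $37,683 → take DB $50,920. Book value $118,814.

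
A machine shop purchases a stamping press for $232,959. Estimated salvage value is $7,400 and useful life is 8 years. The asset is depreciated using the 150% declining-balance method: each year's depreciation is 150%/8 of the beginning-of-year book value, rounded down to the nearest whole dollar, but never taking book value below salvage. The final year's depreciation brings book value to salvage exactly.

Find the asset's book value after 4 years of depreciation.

Depreciable base = $232,959 − $7,400 = $225,559.
Year 1: ⌊$232,959 × 150%/8⌋ = $43,679. Book value $189,280.
Year 2: ⌊$189,280 × 150%/8⌋ = $35,490. Book value $153,790.
Year 3: ⌊$153,790 × 150%/8⌋ = $28,835. Book value $124,955.
Year 4: ⌊$124,955 × 150%/8⌋ = $23,429. Book value $101,526.

$101,526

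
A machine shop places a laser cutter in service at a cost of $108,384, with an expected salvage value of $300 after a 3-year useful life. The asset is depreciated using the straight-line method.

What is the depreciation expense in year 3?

Depreciable base = $108,384 − $300 = $108,084.
Annual expense = $108,084 / 3 = $36,028.

$36,028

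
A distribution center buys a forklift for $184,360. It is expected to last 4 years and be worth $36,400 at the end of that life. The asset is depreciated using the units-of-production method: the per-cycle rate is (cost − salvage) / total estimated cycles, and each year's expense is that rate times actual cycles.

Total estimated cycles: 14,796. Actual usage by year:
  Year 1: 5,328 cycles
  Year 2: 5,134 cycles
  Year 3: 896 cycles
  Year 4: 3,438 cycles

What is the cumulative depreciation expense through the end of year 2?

Depreciable base = $184,360 − $36,400 = $147,960.
Rate = $147,960 / 14,796 cycles = $10 per cycle.
Year 1: 5,328 × $10 = $53,280. Book value $131,080.
Year 2: 5,134 × $10 = $51,340. Book value $79,740.
Accumulated through year 2 = $184,360 − $79,740 = $104,620.

$104,620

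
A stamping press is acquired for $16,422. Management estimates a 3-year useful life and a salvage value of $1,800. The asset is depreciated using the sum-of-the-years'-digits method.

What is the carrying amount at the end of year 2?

$4,237

Depreciable base = $16,422 − $1,800 = $14,622.
Sum of the years' digits = 3+2+1 = 6.
Year 1: $14,622 × 3/6 = $7,311. Book value $9,111.
Year 2: $14,622 × 2/6 = $4,874. Book value $4,237.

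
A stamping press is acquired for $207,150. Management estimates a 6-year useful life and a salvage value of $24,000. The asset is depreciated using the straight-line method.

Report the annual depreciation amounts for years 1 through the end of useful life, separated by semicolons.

$30,525; $30,525; $30,525; $30,525; $30,525; $30,525

Depreciable base = $207,150 − $24,000 = $183,150.
Annual expense = $183,150 / 6 = $30,525.
End of year 1: book value $176,625.
End of year 2: book value $146,100.
End of year 3: book value $115,575.
End of year 4: book value $85,050.
End of year 5: book value $54,525.
End of year 6: book value $24,000.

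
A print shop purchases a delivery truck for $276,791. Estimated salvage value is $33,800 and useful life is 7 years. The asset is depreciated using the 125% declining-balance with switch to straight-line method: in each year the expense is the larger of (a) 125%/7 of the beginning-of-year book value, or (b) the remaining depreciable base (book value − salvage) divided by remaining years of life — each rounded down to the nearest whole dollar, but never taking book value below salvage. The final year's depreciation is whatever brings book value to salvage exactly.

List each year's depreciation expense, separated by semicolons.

$49,426; $40,600; $33,350; $29,903; $29,904; $29,904; $29,904

Depreciable base = $276,791 − $33,800 = $242,991.
Year 1: DB = ⌊$276,791 × 125%/7⌋ = $49,426; SL = ⌊$242,991/7⌋ = $34,713 → take DB $49,426. Book value $227,365.
Year 2: DB = ⌊$227,365 × 125%/7⌋ = $40,600; SL = ⌊$193,565/6⌋ = $32,260 → take DB $40,600. Book value $186,765.
Year 3: DB = ⌊$186,765 × 125%/7⌋ = $33,350; SL = ⌊$152,965/5⌋ = $30,593 → take DB $33,350. Book value $153,415.
Year 4: DB = ⌊$153,415 × 125%/7⌋ = $27,395; SL = ⌊$119,615/4⌋ = $29,903 → take SL $29,903. Book value $123,512.
Year 5: DB = ⌊$123,512 × 125%/7⌋ = $22,055; SL = ⌊$89,712/3⌋ = $29,904 → take SL $29,904. Book value $93,608.
Year 6: DB = ⌊$93,608 × 125%/7⌋ = $16,715; SL = ⌊$59,808/2⌋ = $29,904 → take SL $29,904. Book value $63,704.
Year 7 (final): $63,704 − $33,800 = $29,904. Book value $33,800.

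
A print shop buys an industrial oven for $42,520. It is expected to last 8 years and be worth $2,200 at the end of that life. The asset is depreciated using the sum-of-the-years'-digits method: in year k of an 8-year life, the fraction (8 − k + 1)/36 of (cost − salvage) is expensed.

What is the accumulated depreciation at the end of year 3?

$23,520

Depreciable base = $42,520 − $2,200 = $40,320.
Sum of the years' digits = 8+7+6+5+4+3+2+1 = 36.
Year 1: $40,320 × 8/36 = $8,960. Book value $33,560.
Year 2: $40,320 × 7/36 = $7,840. Book value $25,720.
Year 3: $40,320 × 6/36 = $6,720. Book value $19,000.
Accumulated through year 3 = $42,520 − $19,000 = $23,520.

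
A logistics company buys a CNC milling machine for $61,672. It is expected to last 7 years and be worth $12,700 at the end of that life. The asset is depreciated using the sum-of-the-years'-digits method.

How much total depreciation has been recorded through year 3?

Depreciable base = $61,672 − $12,700 = $48,972.
Sum of the years' digits = 7+6+5+4+3+2+1 = 28.
Year 1: $48,972 × 7/28 = $12,243. Book value $49,429.
Year 2: $48,972 × 6/28 = $10,494. Book value $38,935.
Year 3: $48,972 × 5/28 = $8,745. Book value $30,190.
Accumulated through year 3 = $61,672 − $30,190 = $31,482.

$31,482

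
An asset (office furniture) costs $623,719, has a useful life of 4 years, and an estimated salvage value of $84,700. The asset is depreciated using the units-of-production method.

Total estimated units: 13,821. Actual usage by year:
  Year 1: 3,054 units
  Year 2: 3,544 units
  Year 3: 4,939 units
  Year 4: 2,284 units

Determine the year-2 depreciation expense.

$138,216

Depreciable base = $623,719 − $84,700 = $539,019.
Rate = $539,019 / 13,821 units = $39 per unit.
Year 1: 3,054 × $39 = $119,106. Book value $504,613.
Year 2: 3,544 × $39 = $138,216. Book value $366,397.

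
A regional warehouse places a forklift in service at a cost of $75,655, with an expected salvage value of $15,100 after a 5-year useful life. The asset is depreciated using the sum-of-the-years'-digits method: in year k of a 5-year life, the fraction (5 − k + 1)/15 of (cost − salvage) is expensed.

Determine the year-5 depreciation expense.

$4,037

Depreciable base = $75,655 − $15,100 = $60,555.
Sum of the years' digits = 5+4+3+2+1 = 15.
Year 1: $60,555 × 5/15 = $20,185. Book value $55,470.
Year 2: $60,555 × 4/15 = $16,148. Book value $39,322.
Year 3: $60,555 × 3/15 = $12,111. Book value $27,211.
Year 4: $60,555 × 2/15 = $8,074. Book value $19,137.
Year 5: $60,555 × 1/15 = $4,037. Book value $15,100.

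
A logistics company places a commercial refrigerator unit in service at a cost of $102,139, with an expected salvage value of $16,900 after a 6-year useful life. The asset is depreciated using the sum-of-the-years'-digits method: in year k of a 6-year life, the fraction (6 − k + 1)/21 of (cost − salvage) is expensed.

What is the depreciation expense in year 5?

$8,118

Depreciable base = $102,139 − $16,900 = $85,239.
Sum of the years' digits = 6+5+4+3+2+1 = 21.
Year 1: $85,239 × 6/21 = $24,354. Book value $77,785.
Year 2: $85,239 × 5/21 = $20,295. Book value $57,490.
Year 3: $85,239 × 4/21 = $16,236. Book value $41,254.
Year 4: $85,239 × 3/21 = $12,177. Book value $29,077.
Year 5: $85,239 × 2/21 = $8,118. Book value $20,959.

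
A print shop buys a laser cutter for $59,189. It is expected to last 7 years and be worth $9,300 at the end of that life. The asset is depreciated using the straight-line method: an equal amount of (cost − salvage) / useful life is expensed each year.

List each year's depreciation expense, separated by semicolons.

$7,127; $7,127; $7,127; $7,127; $7,127; $7,127; $7,127

Depreciable base = $59,189 − $9,300 = $49,889.
Annual expense = $49,889 / 7 = $7,127.
End of year 1: book value $52,062.
End of year 2: book value $44,935.
End of year 3: book value $37,808.
End of year 4: book value $30,681.
End of year 5: book value $23,554.
End of year 6: book value $16,427.
End of year 7: book value $9,300.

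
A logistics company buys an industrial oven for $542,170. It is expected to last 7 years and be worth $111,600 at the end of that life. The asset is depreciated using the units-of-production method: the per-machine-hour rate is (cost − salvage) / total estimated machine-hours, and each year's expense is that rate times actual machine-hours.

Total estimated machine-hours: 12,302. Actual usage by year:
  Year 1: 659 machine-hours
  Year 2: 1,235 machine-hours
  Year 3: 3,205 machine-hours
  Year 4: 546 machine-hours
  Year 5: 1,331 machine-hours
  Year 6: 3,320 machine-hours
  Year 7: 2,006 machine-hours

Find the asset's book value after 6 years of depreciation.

Depreciable base = $542,170 − $111,600 = $430,570.
Rate = $430,570 / 12,302 machine-hours = $35 per machine-hour.
Year 1: 659 × $35 = $23,065. Book value $519,105.
Year 2: 1,235 × $35 = $43,225. Book value $475,880.
Year 3: 3,205 × $35 = $112,175. Book value $363,705.
Year 4: 546 × $35 = $19,110. Book value $344,595.
Year 5: 1,331 × $35 = $46,585. Book value $298,010.
Year 6: 3,320 × $35 = $116,200. Book value $181,810.

$181,810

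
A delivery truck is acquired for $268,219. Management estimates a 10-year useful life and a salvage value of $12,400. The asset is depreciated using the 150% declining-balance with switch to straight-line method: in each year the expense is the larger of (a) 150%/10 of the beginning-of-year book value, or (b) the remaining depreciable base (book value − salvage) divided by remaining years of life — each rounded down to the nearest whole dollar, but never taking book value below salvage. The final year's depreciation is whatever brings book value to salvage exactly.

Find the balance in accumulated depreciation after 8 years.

Depreciable base = $268,219 − $12,400 = $255,819.
Year 1: DB = ⌊$268,219 × 150%/10⌋ = $40,232; SL = ⌊$255,819/10⌋ = $25,581 → take DB $40,232. Book value $227,987.
Year 2: DB = ⌊$227,987 × 150%/10⌋ = $34,198; SL = ⌊$215,587/9⌋ = $23,954 → take DB $34,198. Book value $193,789.
Year 3: DB = ⌊$193,789 × 150%/10⌋ = $29,068; SL = ⌊$181,389/8⌋ = $22,673 → take DB $29,068. Book value $164,721.
Year 4: DB = ⌊$164,721 × 150%/10⌋ = $24,708; SL = ⌊$152,321/7⌋ = $21,760 → take DB $24,708. Book value $140,013.
Year 5: DB = ⌊$140,013 × 150%/10⌋ = $21,001; SL = ⌊$127,613/6⌋ = $21,268 → take SL $21,268. Book value $118,745.
Year 6: DB = ⌊$118,745 × 150%/10⌋ = $17,811; SL = ⌊$106,345/5⌋ = $21,269 → take SL $21,269. Book value $97,476.
Year 7: DB = ⌊$97,476 × 150%/10⌋ = $14,621; SL = ⌊$85,076/4⌋ = $21,269 → take SL $21,269. Book value $76,207.
Year 8: DB = ⌊$76,207 × 150%/10⌋ = $11,431; SL = ⌊$63,807/3⌋ = $21,269 → take SL $21,269. Book value $54,938.
Accumulated through year 8 = $268,219 − $54,938 = $213,281.

$213,281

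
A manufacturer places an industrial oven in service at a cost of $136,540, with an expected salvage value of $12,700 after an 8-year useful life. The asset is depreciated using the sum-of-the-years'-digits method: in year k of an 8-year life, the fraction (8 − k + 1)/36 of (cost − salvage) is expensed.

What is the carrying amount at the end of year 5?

Depreciable base = $136,540 − $12,700 = $123,840.
Sum of the years' digits = 8+7+6+5+4+3+2+1 = 36.
Year 1: $123,840 × 8/36 = $27,520. Book value $109,020.
Year 2: $123,840 × 7/36 = $24,080. Book value $84,940.
Year 3: $123,840 × 6/36 = $20,640. Book value $64,300.
Year 4: $123,840 × 5/36 = $17,200. Book value $47,100.
Year 5: $123,840 × 4/36 = $13,760. Book value $33,340.

$33,340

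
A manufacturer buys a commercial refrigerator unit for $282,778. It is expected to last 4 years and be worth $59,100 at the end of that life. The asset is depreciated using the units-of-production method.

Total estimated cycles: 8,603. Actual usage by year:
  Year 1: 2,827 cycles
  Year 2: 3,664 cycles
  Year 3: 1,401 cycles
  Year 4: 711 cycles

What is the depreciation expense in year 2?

Depreciable base = $282,778 − $59,100 = $223,678.
Rate = $223,678 / 8,603 cycles = $26 per cycle.
Year 1: 2,827 × $26 = $73,502. Book value $209,276.
Year 2: 3,664 × $26 = $95,264. Book value $114,012.

$95,264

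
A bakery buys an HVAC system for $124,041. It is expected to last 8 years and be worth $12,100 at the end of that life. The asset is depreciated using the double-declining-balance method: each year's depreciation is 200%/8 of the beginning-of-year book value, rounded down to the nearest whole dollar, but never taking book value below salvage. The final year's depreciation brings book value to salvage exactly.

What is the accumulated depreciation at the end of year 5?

$94,604

Depreciable base = $124,041 − $12,100 = $111,941.
Year 1: ⌊$124,041 × 200%/8⌋ = $31,010. Book value $93,031.
Year 2: ⌊$93,031 × 200%/8⌋ = $23,257. Book value $69,774.
Year 3: ⌊$69,774 × 200%/8⌋ = $17,443. Book value $52,331.
Year 4: ⌊$52,331 × 200%/8⌋ = $13,082. Book value $39,249.
Year 5: ⌊$39,249 × 200%/8⌋ = $9,812. Book value $29,437.
Accumulated through year 5 = $124,041 − $29,437 = $94,604.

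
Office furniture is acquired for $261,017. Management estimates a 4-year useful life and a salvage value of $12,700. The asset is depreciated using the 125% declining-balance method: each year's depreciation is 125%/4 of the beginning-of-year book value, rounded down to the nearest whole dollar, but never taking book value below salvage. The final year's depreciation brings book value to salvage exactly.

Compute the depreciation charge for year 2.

Depreciable base = $261,017 − $12,700 = $248,317.
Year 1: ⌊$261,017 × 125%/4⌋ = $81,567. Book value $179,450.
Year 2: ⌊$179,450 × 125%/4⌋ = $56,078. Book value $123,372.

$56,078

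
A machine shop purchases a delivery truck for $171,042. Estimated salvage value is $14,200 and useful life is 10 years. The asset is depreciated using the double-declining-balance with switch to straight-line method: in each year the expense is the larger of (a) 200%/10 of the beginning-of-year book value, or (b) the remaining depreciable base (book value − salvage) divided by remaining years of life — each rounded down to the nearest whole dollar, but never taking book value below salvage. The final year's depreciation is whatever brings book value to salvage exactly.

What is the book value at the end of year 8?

Depreciable base = $171,042 − $14,200 = $156,842.
Year 1: DB = ⌊$171,042 × 200%/10⌋ = $34,208; SL = ⌊$156,842/10⌋ = $15,684 → take DB $34,208. Book value $136,834.
Year 2: DB = ⌊$136,834 × 200%/10⌋ = $27,366; SL = ⌊$122,634/9⌋ = $13,626 → take DB $27,366. Book value $109,468.
Year 3: DB = ⌊$109,468 × 200%/10⌋ = $21,893; SL = ⌊$95,268/8⌋ = $11,908 → take DB $21,893. Book value $87,575.
Year 4: DB = ⌊$87,575 × 200%/10⌋ = $17,515; SL = ⌊$73,375/7⌋ = $10,482 → take DB $17,515. Book value $70,060.
Year 5: DB = ⌊$70,060 × 200%/10⌋ = $14,012; SL = ⌊$55,860/6⌋ = $9,310 → take DB $14,012. Book value $56,048.
Year 6: DB = ⌊$56,048 × 200%/10⌋ = $11,209; SL = ⌊$41,848/5⌋ = $8,369 → take DB $11,209. Book value $44,839.
Year 7: DB = ⌊$44,839 × 200%/10⌋ = $8,967; SL = ⌊$30,639/4⌋ = $7,659 → take DB $8,967. Book value $35,872.
Year 8: DB = ⌊$35,872 × 200%/10⌋ = $7,174; SL = ⌊$21,672/3⌋ = $7,224 → take SL $7,224. Book value $28,648.

$28,648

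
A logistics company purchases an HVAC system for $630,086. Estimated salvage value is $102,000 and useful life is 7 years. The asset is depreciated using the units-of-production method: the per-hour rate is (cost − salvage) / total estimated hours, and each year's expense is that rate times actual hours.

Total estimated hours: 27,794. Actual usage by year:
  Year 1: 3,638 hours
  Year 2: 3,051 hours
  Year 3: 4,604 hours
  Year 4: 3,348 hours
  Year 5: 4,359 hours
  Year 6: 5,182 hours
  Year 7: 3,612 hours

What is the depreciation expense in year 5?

$82,821

Depreciable base = $630,086 − $102,000 = $528,086.
Rate = $528,086 / 27,794 hours = $19 per hour.
Year 1: 3,638 × $19 = $69,122. Book value $560,964.
Year 2: 3,051 × $19 = $57,969. Book value $502,995.
Year 3: 4,604 × $19 = $87,476. Book value $415,519.
Year 4: 3,348 × $19 = $63,612. Book value $351,907.
Year 5: 4,359 × $19 = $82,821. Book value $269,086.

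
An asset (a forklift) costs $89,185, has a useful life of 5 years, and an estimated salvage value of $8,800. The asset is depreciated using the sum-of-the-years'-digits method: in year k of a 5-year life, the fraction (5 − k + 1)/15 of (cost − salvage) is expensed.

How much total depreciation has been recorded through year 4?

Depreciable base = $89,185 − $8,800 = $80,385.
Sum of the years' digits = 5+4+3+2+1 = 15.
Year 1: $80,385 × 5/15 = $26,795. Book value $62,390.
Year 2: $80,385 × 4/15 = $21,436. Book value $40,954.
Year 3: $80,385 × 3/15 = $16,077. Book value $24,877.
Year 4: $80,385 × 2/15 = $10,718. Book value $14,159.
Accumulated through year 4 = $89,185 − $14,159 = $75,026.

$75,026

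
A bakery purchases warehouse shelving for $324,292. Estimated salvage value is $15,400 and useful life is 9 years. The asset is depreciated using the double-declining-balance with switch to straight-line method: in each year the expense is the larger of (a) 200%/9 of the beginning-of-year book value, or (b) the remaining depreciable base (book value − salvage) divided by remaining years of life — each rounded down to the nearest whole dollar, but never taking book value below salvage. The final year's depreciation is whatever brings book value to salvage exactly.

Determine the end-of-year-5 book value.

Depreciable base = $324,292 − $15,400 = $308,892.
Year 1: DB = ⌊$324,292 × 200%/9⌋ = $72,064; SL = ⌊$308,892/9⌋ = $34,321 → take DB $72,064. Book value $252,228.
Year 2: DB = ⌊$252,228 × 200%/9⌋ = $56,050; SL = ⌊$236,828/8⌋ = $29,603 → take DB $56,050. Book value $196,178.
Year 3: DB = ⌊$196,178 × 200%/9⌋ = $43,595; SL = ⌊$180,778/7⌋ = $25,825 → take DB $43,595. Book value $152,583.
Year 4: DB = ⌊$152,583 × 200%/9⌋ = $33,907; SL = ⌊$137,183/6⌋ = $22,863 → take DB $33,907. Book value $118,676.
Year 5: DB = ⌊$118,676 × 200%/9⌋ = $26,372; SL = ⌊$103,276/5⌋ = $20,655 → take DB $26,372. Book value $92,304.

$92,304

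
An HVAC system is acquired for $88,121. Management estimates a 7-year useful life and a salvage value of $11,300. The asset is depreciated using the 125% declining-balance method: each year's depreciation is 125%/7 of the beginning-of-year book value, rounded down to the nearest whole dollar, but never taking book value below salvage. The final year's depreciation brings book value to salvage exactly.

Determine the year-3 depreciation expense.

Depreciable base = $88,121 − $11,300 = $76,821.
Year 1: ⌊$88,121 × 125%/7⌋ = $15,735. Book value $72,386.
Year 2: ⌊$72,386 × 125%/7⌋ = $12,926. Book value $59,460.
Year 3: ⌊$59,460 × 125%/7⌋ = $10,617. Book value $48,843.

$10,617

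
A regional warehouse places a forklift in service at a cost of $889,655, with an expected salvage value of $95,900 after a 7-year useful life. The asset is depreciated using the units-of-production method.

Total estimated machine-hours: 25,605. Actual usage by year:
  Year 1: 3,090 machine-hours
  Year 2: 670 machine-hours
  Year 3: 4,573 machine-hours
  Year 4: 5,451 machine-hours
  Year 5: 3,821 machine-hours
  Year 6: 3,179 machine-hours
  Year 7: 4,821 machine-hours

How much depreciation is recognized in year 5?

Depreciable base = $889,655 − $95,900 = $793,755.
Rate = $793,755 / 25,605 machine-hours = $31 per machine-hour.
Year 1: 3,090 × $31 = $95,790. Book value $793,865.
Year 2: 670 × $31 = $20,770. Book value $773,095.
Year 3: 4,573 × $31 = $141,763. Book value $631,332.
Year 4: 5,451 × $31 = $168,981. Book value $462,351.
Year 5: 3,821 × $31 = $118,451. Book value $343,900.

$118,451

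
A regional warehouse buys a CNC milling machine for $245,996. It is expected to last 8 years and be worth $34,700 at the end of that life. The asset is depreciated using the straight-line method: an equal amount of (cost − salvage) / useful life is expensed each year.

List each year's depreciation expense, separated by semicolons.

$26,412; $26,412; $26,412; $26,412; $26,412; $26,412; $26,412; $26,412

Depreciable base = $245,996 − $34,700 = $211,296.
Annual expense = $211,296 / 8 = $26,412.
End of year 1: book value $219,584.
End of year 2: book value $193,172.
End of year 3: book value $166,760.
End of year 4: book value $140,348.
End of year 5: book value $113,936.
End of year 6: book value $87,524.
End of year 7: book value $61,112.
End of year 8: book value $34,700.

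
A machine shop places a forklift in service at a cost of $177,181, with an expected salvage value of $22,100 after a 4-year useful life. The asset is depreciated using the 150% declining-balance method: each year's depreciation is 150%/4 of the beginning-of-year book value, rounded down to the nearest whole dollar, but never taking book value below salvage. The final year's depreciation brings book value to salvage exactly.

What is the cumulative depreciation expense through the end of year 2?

Depreciable base = $177,181 − $22,100 = $155,081.
Year 1: ⌊$177,181 × 150%/4⌋ = $66,442. Book value $110,739.
Year 2: ⌊$110,739 × 150%/4⌋ = $41,527. Book value $69,212.
Accumulated through year 2 = $177,181 − $69,212 = $107,969.

$107,969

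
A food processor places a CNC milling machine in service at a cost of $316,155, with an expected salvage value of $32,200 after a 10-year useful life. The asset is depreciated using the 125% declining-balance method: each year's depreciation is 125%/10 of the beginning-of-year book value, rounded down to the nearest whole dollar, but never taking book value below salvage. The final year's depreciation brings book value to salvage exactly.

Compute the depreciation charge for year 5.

$23,165

Depreciable base = $316,155 − $32,200 = $283,955.
Year 1: ⌊$316,155 × 125%/10⌋ = $39,519. Book value $276,636.
Year 2: ⌊$276,636 × 125%/10⌋ = $34,579. Book value $242,057.
Year 3: ⌊$242,057 × 125%/10⌋ = $30,257. Book value $211,800.
Year 4: ⌊$211,800 × 125%/10⌋ = $26,475. Book value $185,325.
Year 5: ⌊$185,325 × 125%/10⌋ = $23,165. Book value $162,160.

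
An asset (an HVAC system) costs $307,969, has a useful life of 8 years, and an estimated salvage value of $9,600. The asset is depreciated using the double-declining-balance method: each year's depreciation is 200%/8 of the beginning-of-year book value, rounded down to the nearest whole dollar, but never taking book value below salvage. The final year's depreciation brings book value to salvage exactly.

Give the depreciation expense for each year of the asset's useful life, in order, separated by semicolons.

Depreciable base = $307,969 − $9,600 = $298,369.
Year 1: ⌊$307,969 × 200%/8⌋ = $76,992. Book value $230,977.
Year 2: ⌊$230,977 × 200%/8⌋ = $57,744. Book value $173,233.
Year 3: ⌊$173,233 × 200%/8⌋ = $43,308. Book value $129,925.
Year 4: ⌊$129,925 × 200%/8⌋ = $32,481. Book value $97,444.
Year 5: ⌊$97,444 × 200%/8⌋ = $24,361. Book value $73,083.
Year 6: ⌊$73,083 × 200%/8⌋ = $18,270. Book value $54,813.
Year 7: ⌊$54,813 × 200%/8⌋ = $13,703. Book value $41,110.
Year 8 (final): $41,110 − $9,600 = $31,510. Book value $9,600.

$76,992; $57,744; $43,308; $32,481; $24,361; $18,270; $13,703; $31,510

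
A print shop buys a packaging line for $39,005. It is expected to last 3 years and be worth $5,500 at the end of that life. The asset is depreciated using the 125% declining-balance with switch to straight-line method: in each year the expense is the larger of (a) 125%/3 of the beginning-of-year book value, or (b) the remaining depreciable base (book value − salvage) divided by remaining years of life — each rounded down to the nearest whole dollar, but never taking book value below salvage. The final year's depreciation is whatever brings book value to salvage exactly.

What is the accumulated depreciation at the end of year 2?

$25,732

Depreciable base = $39,005 − $5,500 = $33,505.
Year 1: DB = ⌊$39,005 × 125%/3⌋ = $16,252; SL = ⌊$33,505/3⌋ = $11,168 → take DB $16,252. Book value $22,753.
Year 2: DB = ⌊$22,753 × 125%/3⌋ = $9,480; SL = ⌊$17,253/2⌋ = $8,626 → take DB $9,480. Book value $13,273.
Accumulated through year 2 = $39,005 − $13,273 = $25,732.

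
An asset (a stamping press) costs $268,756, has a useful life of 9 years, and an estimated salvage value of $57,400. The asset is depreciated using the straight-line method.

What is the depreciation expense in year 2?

Depreciable base = $268,756 − $57,400 = $211,356.
Annual expense = $211,356 / 9 = $23,484.

$23,484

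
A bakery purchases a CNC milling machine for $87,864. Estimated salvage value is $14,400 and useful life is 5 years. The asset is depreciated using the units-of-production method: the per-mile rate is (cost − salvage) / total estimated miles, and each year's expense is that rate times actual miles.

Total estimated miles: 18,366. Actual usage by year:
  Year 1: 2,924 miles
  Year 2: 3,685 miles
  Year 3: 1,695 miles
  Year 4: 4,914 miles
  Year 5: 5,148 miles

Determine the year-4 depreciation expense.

Depreciable base = $87,864 − $14,400 = $73,464.
Rate = $73,464 / 18,366 miles = $4 per mile.
Year 1: 2,924 × $4 = $11,696. Book value $76,168.
Year 2: 3,685 × $4 = $14,740. Book value $61,428.
Year 3: 1,695 × $4 = $6,780. Book value $54,648.
Year 4: 4,914 × $4 = $19,656. Book value $34,992.

$19,656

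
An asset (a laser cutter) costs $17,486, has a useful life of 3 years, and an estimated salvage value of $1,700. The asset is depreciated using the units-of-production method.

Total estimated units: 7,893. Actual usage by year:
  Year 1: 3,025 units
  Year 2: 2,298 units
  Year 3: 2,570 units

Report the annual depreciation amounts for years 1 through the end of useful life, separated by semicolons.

$6,050; $4,596; $5,140

Depreciable base = $17,486 − $1,700 = $15,786.
Rate = $15,786 / 7,893 units = $2 per unit.
Year 1: 3,025 × $2 = $6,050. Book value $11,436.
Year 2: 2,298 × $2 = $4,596. Book value $6,840.
Year 3: 2,570 × $2 = $5,140. Book value $1,700.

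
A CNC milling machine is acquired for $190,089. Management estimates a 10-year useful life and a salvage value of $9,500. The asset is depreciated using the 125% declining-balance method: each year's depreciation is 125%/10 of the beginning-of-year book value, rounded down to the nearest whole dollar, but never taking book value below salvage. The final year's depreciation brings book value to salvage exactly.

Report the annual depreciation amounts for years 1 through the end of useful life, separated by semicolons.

Depreciable base = $190,089 − $9,500 = $180,589.
Year 1: ⌊$190,089 × 125%/10⌋ = $23,761. Book value $166,328.
Year 2: ⌊$166,328 × 125%/10⌋ = $20,791. Book value $145,537.
Year 3: ⌊$145,537 × 125%/10⌋ = $18,192. Book value $127,345.
Year 4: ⌊$127,345 × 125%/10⌋ = $15,918. Book value $111,427.
Year 5: ⌊$111,427 × 125%/10⌋ = $13,928. Book value $97,499.
Year 6: ⌊$97,499 × 125%/10⌋ = $12,187. Book value $85,312.
Year 7: ⌊$85,312 × 125%/10⌋ = $10,664. Book value $74,648.
Year 8: ⌊$74,648 × 125%/10⌋ = $9,331. Book value $65,317.
Year 9: ⌊$65,317 × 125%/10⌋ = $8,164. Book value $57,153.
Year 10 (final): $57,153 − $9,500 = $47,653. Book value $9,500.

$23,761; $20,791; $18,192; $15,918; $13,928; $12,187; $10,664; $9,331; $8,164; $47,653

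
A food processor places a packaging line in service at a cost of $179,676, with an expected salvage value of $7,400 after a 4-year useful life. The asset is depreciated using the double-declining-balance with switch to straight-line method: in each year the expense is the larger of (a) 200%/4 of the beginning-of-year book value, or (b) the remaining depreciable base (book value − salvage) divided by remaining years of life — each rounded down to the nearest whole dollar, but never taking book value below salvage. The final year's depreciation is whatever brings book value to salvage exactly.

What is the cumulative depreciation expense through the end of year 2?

Depreciable base = $179,676 − $7,400 = $172,276.
Year 1: DB = ⌊$179,676 × 200%/4⌋ = $89,838; SL = ⌊$172,276/4⌋ = $43,069 → take DB $89,838. Book value $89,838.
Year 2: DB = ⌊$89,838 × 200%/4⌋ = $44,919; SL = ⌊$82,438/3⌋ = $27,479 → take DB $44,919. Book value $44,919.
Accumulated through year 2 = $179,676 − $44,919 = $134,757.

$134,757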